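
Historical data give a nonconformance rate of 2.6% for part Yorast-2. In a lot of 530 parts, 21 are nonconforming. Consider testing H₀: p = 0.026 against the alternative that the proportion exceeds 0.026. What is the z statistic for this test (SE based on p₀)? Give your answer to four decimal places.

p̂ = 21/530 = 0.03962264.
Standard error under H₀: √(0.026×0.974/530) = 0.00691239.
z = (0.03962264 − 0.026)/0.00691239 = 0.01362264/0.00691239 = 1.9708.

z = 1.9708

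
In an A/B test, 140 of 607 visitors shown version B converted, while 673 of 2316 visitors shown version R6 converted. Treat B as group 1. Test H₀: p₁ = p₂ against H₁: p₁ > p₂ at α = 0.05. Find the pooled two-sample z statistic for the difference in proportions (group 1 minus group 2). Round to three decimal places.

z = -2.934

p̂₁ = 140/607 ≈ 0.23064, p̂₂ = 673/2316 ≈ 0.29059.
Pooled p̂ = (140+673)/(607+2316) = 813/2923 = 0.27814.
SE = √(p̂(1−p̂)(1/n₁+1/n₂)) = √(0.27814·0.72186·0.00207923) = √(0.000417462) = 0.02043.
z = (0.23064 − 0.29059)/0.02043 = -0.05995/0.02043 = -2.934.
p-value = P(Z > -2.934) ≈ 0.9983, so at α = 0.05 we fail to reject H₀.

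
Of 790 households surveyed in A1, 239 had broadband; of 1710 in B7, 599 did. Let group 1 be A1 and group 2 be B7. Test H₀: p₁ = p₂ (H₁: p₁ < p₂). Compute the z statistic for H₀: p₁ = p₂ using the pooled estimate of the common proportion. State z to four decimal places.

p̂₁ = 239/790 ≈ 0.302532, p̂₂ = 599/1710 ≈ 0.350292.
Pooled p̂ = (239+599)/(790+1710) = 838/2500 = 0.335200.
SE = √(0.222841 × 0.00185062) = 0.020307.
z = (0.302532 − 0.350292)/0.020307 = -0.047760/0.020307 = -2.3519.

z = -2.3519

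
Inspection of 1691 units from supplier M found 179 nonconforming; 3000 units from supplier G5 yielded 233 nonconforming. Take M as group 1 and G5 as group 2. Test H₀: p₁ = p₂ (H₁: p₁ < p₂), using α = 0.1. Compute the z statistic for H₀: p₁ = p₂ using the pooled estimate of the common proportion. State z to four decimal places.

z = 3.2750

p̂₁ = 179/1691 = 0.105855, p̂₂ = 233/3000 = 0.077667.
Pooled p̂ = (179+233)/(1691+3000) = 412/4691 = 0.087828.
SE = √(0.080114 × 0.000924699) = 0.008607.
z = (0.105855 − 0.077667)/0.008607 = 0.028188/0.008607 = 3.2750.
p-value = P(Z < 3.275) ≈ 0.9995; since p > α = 0.1, fail to reject H₀.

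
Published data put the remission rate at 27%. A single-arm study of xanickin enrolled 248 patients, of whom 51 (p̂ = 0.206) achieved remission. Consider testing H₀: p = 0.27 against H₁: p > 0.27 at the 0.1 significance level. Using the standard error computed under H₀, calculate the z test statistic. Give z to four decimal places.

z = -2.2828

p̂ = 51/248 = 0.205645.
Standard error under H₀: √(0.27×0.73/248) = 0.028191.
z = (0.205645 − 0.27)/0.028191 = -0.064355/0.028191 = -2.2828.
p-value = P(Z > -2.283) ≈ 0.9888. With α = 0.1, fail to reject H₀.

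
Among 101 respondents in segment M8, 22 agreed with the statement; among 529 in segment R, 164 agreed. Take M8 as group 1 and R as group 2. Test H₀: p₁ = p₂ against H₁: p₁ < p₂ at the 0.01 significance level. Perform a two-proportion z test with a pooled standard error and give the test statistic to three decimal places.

p̂₁ = 22/101 ≈ 0.21782, p̂₂ = 164/529 ≈ 0.31002.
Pooled p̂ = (22+164)/(101+529) = 186/630 = 0.29524.
SE = √(0.208073 × 0.0117913) = 0.04953.
z = (0.21782 − 0.31002)/0.04953 = -0.09220/0.04953 = -1.861.
p-value = P(Z < -1.861) ≈ 0.0313, so at α = 0.01 we fail to reject H₀.

z = -1.861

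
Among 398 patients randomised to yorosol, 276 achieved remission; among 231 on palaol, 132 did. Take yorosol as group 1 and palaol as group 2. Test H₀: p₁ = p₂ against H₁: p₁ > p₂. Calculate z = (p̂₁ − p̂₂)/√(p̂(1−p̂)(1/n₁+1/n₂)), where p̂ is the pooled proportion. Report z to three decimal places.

z = 3.091

p̂₁ = 276/398 ≈ 0.693467, p̂₂ = 132/231 ≈ 0.571429.
Pooled p̂ = (276+132)/(398+231) = 408/629 = 0.648649.
SE = √(p̂(1−p̂)(1/n₁+1/n₂)) = √(0.648649·0.351351·0.00684157) = √(0.00155922) = 0.039487.
z = (0.693467 − 0.571429)/0.039487 = 0.122038/0.039487 = 3.091.
p-value = P(Z > 3.091) ≈ 0.0010.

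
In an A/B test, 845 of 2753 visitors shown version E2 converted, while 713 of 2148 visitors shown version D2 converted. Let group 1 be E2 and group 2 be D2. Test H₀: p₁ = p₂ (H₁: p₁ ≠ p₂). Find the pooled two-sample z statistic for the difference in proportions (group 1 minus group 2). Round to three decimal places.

p̂₁ = 845/2753 = 0.306938, p̂₂ = 713/2148 = 0.331937.
Pooled p̂ = (845+713)/(2753+2148) = 1558/4901 = 0.317894.
SE = √(0.216838 × 0.000828789) = 0.013406.
z = (0.306938 − 0.331937)/0.013406 = -0.024999/0.013406 = -1.865.

z = -1.865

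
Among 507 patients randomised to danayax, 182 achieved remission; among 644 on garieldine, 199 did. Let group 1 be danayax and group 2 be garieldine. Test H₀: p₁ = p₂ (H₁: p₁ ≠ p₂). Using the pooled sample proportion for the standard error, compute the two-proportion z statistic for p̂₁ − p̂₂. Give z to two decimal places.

p̂₁ = 182/507 = 0.3590, p̂₂ = 199/644 = 0.3090.
Pooled p̂ = (182+199)/(507+644) = 381/1151 = 0.3310.
SE = √(0.221445 × 0.00352518) = 0.0279.
z = (0.3590 − 0.3090)/0.0279 = 0.0500/0.0279 = 1.79.
Two-sided p-value ≈ 2·Φ(−1.788) = 0.0737.

z = 1.79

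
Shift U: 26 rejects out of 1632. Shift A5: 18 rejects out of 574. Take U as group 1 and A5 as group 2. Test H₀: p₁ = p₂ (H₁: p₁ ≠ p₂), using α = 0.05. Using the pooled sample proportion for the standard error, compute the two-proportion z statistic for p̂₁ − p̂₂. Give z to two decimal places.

z = -2.27

p̂₁ = 26/1632 ≈ 0.015931, p̂₂ = 18/574 ≈ 0.031359.
Pooled p̂ = (26+18)/(1632+574) = 44/2206 = 0.019946.
SE = √(p̂(1−p̂)(1/n₁+1/n₂)) = √(0.019946·0.980054·0.00235491) = √(4.60332e-05) = 0.006785.
z = (0.015931 − 0.031359)/0.006785 = -0.015428/0.006785 = -2.27.
Two-sided p-value ≈ 2·Φ(−2.274) = 0.0230; since p < α = 0.05, reject H₀.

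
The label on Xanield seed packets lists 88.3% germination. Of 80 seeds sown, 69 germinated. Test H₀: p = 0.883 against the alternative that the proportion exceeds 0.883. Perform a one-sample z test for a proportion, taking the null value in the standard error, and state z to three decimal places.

z = -0.570

p̂ = 69/80 ≈ 0.86250.
Under H₀, SE = √(0.883·0.117/80) = √(0.00129139) = 0.03594.
z = (0.86250 − 0.883)/0.03594 = -0.02050/0.03594 = -0.570.
p-value = P(Z > -0.570) ≈ 0.7158.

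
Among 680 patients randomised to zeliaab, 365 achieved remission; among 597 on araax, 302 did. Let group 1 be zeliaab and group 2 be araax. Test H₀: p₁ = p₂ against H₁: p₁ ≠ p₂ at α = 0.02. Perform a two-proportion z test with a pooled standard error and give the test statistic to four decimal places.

p̂₁ = 365/680 ≈ 0.536765, p̂₂ = 302/597 ≈ 0.505863.
Pooled p̂ = (365+302)/(680+597) = 667/1277 = 0.522318.
SE = √(p̂(1−p̂)(1/n₁+1/n₂)) = √(0.522318·0.477682·0.00314563) = √(0.000784841) = 0.028015.
z = (0.536765 − 0.505863)/0.028015 = 0.030902/0.028015 = 1.1031.
p-value = 2·P(Z > 1.103) ≈ 0.2700. With α = 0.02, fail to reject H₀.

z = 1.1031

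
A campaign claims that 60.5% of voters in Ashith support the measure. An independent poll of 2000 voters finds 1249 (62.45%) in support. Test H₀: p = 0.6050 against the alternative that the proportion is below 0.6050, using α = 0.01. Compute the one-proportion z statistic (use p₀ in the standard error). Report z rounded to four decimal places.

z = 1.7839

p̂ = 1249/2000 = 0.624500.
Standard error under H₀: √(0.605×0.395/2000) = 0.010931.
z = (0.624500 − 0.605)/0.010931 = 0.019500/0.010931 = 1.7839.
p-value = P(Z < 1.784) ≈ 0.9628; since p > α = 0.01, fail to reject H₀.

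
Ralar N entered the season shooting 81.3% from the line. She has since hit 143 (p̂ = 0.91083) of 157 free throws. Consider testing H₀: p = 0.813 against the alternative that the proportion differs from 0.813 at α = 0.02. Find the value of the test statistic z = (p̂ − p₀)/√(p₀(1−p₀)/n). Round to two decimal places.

z = 3.14

p̂ = 143/157 = 0.9108.
SE = √(p₀(1−p₀)/n) = √(0.15203/157) = 0.0311.
z = (0.9108 − 0.813)/0.0311 = 0.0978/0.0311 = 3.14.
p-value = 2·P(Z > 3.144) ≈ 0.0017. With α = 0.02, reject H₀.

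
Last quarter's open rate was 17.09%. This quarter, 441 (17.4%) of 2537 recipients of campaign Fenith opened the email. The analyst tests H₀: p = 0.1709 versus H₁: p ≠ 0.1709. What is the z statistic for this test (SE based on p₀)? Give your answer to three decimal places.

z = 0.392

p̂ = 441/2537 ≈ 0.17383.
Standard error under H₀: √(0.1709×0.8291/2537) = 0.00747.
z = (0.17383 − 0.1709)/0.00747 = 0.00293/0.00747 = 0.392.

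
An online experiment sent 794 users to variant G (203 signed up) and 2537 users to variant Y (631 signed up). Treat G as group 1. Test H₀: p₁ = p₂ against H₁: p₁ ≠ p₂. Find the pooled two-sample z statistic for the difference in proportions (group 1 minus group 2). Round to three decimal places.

p̂₁ = 203/794 ≈ 0.25567, p̂₂ = 631/2537 ≈ 0.24872.
Pooled p̂ = (203+631)/(794+2537) = 834/3331 = 0.25038.
SE = √(0.187687 × 0.00165361) = 0.01762.
z = (0.25567 − 0.24872)/0.01762 = 0.00695/0.01762 = 0.394.
Two-sided p-value ≈ 2·Φ(−0.394) = 0.6933.

z = 0.394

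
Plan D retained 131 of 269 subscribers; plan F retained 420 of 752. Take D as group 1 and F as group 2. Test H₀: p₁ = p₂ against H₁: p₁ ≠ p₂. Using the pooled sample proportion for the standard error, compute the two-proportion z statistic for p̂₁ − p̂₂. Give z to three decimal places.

z = -2.020

p̂₁ = 131/269 = 0.48699, p̂₂ = 420/752 = 0.55851.
Pooled p̂ = (131+420)/(269+752) = 551/1021 = 0.53967.
SE = √(0.248427 × 0.00504726) = 0.03541.
z = (0.48699 − 0.55851)/0.03541 = -0.07152/0.03541 = -2.020.
p-value = 2·P(Z > 2.020) ≈ 0.0434.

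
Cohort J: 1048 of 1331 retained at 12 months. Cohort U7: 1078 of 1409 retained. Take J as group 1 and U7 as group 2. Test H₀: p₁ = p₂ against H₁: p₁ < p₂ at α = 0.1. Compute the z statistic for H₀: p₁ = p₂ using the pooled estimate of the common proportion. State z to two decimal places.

p̂₁ = 1048/1331 = 0.7874, p̂₂ = 1078/1409 = 0.7651.
Pooled p̂ = (1048+1078)/(1331+1409) = 2126/2740 = 0.7759.
SE = √(p̂(1−p̂)(1/n₁+1/n₂)) = √(0.7759·0.2241·0.00146104) = √(0.000254034) = 0.0159.
z = (0.7874 − 0.7651)/0.0159 = 0.0223/0.0159 = 1.40.
p-value = P(Z < 1.399) ≈ 0.9191, so at α = 0.1 we fail to reject H₀.

z = 1.40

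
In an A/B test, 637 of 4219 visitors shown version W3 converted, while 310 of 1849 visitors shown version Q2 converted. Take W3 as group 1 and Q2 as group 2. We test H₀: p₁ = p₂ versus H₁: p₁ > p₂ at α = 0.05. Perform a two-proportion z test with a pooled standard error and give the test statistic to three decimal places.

z = -1.647

p̂₁ = 637/4219 = 0.150984, p̂₂ = 310/1849 = 0.167658.
Pooled p̂ = (637+310)/(4219+1849) = 947/6068 = 0.156065.
SE = √(0.131708 × 0.000777856) = 0.010122.
z = (0.150984 − 0.167658)/0.010122 = -0.016674/0.010122 = -1.647.
p-value = P(Z > -1.647) ≈ 0.9503; since p > α = 0.05, fail to reject H₀.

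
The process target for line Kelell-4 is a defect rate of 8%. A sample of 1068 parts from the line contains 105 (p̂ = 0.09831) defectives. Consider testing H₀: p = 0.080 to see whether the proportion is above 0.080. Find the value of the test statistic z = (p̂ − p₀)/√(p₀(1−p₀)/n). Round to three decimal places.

z = 2.206

p̂ = 105/1068 ≈ 0.09831.
Standard error under H₀: √(0.08×0.92/1068) = 0.00830.
z = (0.09831 − 0.08)/0.00830 = 0.01831/0.00830 = 2.206.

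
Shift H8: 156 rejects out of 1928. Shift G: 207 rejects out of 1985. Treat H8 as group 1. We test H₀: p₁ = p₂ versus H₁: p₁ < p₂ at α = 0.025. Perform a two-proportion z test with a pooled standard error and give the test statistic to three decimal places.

p̂₁ = 156/1928 = 0.080913, p̂₂ = 207/1985 = 0.104282.
Pooled p̂ = (156+207)/(1928+1985) = 363/3913 = 0.092768.
SE = √(0.0841619 × 0.00102245) = 0.009276.
z = (0.080913 − 0.104282)/0.009276 = -0.023369/0.009276 = -2.519.
p-value = P(Z < -2.519) ≈ 0.0059. With α = 0.025, reject H₀.

z = -2.519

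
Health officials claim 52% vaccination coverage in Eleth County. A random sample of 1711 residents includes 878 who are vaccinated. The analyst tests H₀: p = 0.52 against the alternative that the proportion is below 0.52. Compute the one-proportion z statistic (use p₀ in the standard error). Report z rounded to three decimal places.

z = -0.567

p̂ = 878/1711 ≈ 0.51315.
Under H₀, SE = √(0.52·0.48/1711) = √(0.00014588) = 0.01208.
z = (0.51315 − 0.52)/0.01208 = -0.00685/0.01208 = -0.567.
p-value = P(Z < -0.567) ≈ 0.2853.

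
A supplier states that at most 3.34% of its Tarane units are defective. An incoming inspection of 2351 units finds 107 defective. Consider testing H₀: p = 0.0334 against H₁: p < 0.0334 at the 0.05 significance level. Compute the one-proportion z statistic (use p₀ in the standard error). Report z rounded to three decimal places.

p̂ = 107/2351 = 0.0455125.
SE = √(p₀(1−p₀)/n) = √(0.032284/2351) = 0.0037057.
z = (0.0455125 − 0.0334)/0.0037057 = 0.0121125/0.0037057 = 3.269.
p-value = P(Z < 3.269) ≈ 0.9995. With α = 0.05, fail to reject H₀.

z = 3.269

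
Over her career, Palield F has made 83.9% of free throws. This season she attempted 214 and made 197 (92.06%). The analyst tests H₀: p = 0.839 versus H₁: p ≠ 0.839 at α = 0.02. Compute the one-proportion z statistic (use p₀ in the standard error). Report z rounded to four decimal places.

p̂ = 197/214 = 0.920561.
Standard error under H₀: √(0.839×0.161/214) = 0.025124.
z = (0.920561 − 0.839)/0.025124 = 0.081561/0.025124 = 3.2463.
Two-sided p-value ≈ 2·Φ(−3.246) = 0.0012, so at α = 0.02 we reject H₀.

z = 3.2463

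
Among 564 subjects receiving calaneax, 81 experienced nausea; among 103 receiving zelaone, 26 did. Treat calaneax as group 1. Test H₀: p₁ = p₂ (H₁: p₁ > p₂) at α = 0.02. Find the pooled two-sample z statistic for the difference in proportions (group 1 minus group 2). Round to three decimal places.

z = -2.767

p̂₁ = 81/564 ≈ 0.14362, p̂₂ = 26/103 ≈ 0.25243.
Pooled p̂ = (81+26)/(564+103) = 107/667 = 0.16042.
SE = √(0.134685 × 0.0114818) = 0.03932.
z = (0.14362 − 0.25243)/0.03932 = -0.10881/0.03932 = -2.767.
p-value = P(Z > -2.767) ≈ 0.9972, so at α = 0.02 we fail to reject H₀.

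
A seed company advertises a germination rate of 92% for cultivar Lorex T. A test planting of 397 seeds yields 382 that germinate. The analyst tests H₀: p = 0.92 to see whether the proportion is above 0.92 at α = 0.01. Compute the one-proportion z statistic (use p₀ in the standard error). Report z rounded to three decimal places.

p̂ = 382/397 ≈ 0.962217.
SE = √(p₀(1−p₀)/n) = √(0.0736/397) = 0.013616.
z = (0.962217 − 0.92)/0.013616 = 0.042217/0.013616 = 3.101.
p-value = P(Z > 3.101) ≈ 0.0010. With α = 0.01, reject H₀.

z = 3.101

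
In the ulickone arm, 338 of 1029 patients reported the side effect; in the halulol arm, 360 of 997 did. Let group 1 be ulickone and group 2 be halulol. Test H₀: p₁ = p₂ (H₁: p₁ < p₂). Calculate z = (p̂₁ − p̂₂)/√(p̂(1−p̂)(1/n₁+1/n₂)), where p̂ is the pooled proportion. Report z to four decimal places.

z = -1.5441

p̂₁ = 338/1029 ≈ 0.328474, p̂₂ = 360/997 ≈ 0.361083.
Pooled p̂ = (338+360)/(1029+997) = 698/2026 = 0.344521.
SE = √(0.225826 × 0.00197483) = 0.021118.
z = (0.328474 − 0.361083)/0.021118 = -0.032609/0.021118 = -1.5441.
p-value = P(Z < -1.544) ≈ 0.0613.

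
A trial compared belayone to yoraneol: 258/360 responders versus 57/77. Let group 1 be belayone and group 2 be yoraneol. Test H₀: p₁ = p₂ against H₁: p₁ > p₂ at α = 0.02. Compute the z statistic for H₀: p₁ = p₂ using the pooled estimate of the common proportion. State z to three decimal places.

z = -0.419

p̂₁ = 258/360 = 0.71667, p̂₂ = 57/77 = 0.74026.
Pooled p̂ = (258+57)/(360+77) = 315/437 = 0.72082.
SE = √(0.201237 × 0.0157648) = 0.05632.
z = (0.71667 − 0.74026)/0.05632 = -0.02359/0.05632 = -0.419.
p-value = P(Z > -0.419) ≈ 0.6623; since p > α = 0.02, fail to reject H₀.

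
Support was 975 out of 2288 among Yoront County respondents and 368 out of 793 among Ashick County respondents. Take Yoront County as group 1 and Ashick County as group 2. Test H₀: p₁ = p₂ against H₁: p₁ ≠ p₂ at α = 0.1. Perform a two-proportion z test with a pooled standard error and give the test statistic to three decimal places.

p̂₁ = 975/2288 = 0.42614, p̂₂ = 368/793 = 0.46406.
Pooled p̂ = (975+368)/(2288+793) = 1343/3081 = 0.43590.
SE = √(0.245891 × 0.0016981) = 0.02043.
z = (0.42614 − 0.46406)/0.02043 = -0.03792/0.02043 = -1.856.
p-value = 2·P(Z > 1.856) ≈ 0.0635, so at α = 0.1 we reject H₀.

z = -1.856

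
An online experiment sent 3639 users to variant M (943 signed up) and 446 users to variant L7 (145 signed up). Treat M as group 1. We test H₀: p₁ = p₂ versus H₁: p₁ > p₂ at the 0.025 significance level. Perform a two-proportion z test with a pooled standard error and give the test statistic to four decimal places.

p̂₁ = 943/3639 ≈ 0.259137, p̂₂ = 145/446 ≈ 0.325112.
Pooled p̂ = (943+145)/(3639+446) = 1088/4085 = 0.266340.
SE = √(p̂(1−p̂)(1/n₁+1/n₂)) = √(0.266340·0.733660·0.00251695) = √(0.000491821) = 0.022177.
z = (0.259137 − 0.325112)/0.022177 = -0.065975/0.022177 = -2.9749.
p-value = P(Z > -2.975) ≈ 0.9985; since p > α = 0.025, fail to reject H₀.

z = -2.9749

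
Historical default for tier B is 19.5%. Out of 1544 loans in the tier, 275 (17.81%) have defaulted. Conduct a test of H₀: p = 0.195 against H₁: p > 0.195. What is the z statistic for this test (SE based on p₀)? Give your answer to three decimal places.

z = -1.675

p̂ = 275/1544 ≈ 0.178109.
Standard error under H₀: √(0.195×0.805/1544) = 0.010083.
z = (0.178109 − 0.195)/0.010083 = -0.016891/0.010083 = -1.675.
p-value = P(Z > -1.675) ≈ 0.9531.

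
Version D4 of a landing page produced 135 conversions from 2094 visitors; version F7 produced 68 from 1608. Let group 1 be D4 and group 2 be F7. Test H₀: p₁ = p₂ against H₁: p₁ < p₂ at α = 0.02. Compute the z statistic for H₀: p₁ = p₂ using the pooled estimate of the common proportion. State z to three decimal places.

z = 2.938

p̂₁ = 135/2094 = 0.06447, p̂₂ = 68/1608 = 0.04229.
Pooled p̂ = (135+68)/(2094+1608) = 203/3702 = 0.05484.
SE = √(p̂(1−p̂)(1/n₁+1/n₂)) = √(0.05484·0.94516·0.00109945) = √(5.69824e-05) = 0.00755.
z = (0.06447 − 0.04229)/0.00755 = 0.02218/0.00755 = 2.938.
p-value = P(Z < 2.938) ≈ 0.9984. With α = 0.02, fail to reject H₀.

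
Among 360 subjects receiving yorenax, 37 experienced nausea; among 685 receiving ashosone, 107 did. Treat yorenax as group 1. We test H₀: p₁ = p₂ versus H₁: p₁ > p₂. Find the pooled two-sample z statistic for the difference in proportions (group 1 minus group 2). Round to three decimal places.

z = -2.381

p̂₁ = 37/360 = 0.10278, p̂₂ = 107/685 = 0.15620.
Pooled p̂ = (37+107)/(360+685) = 144/1045 = 0.13780.
SE = √(p̂(1−p̂)(1/n₁+1/n₂)) = √(0.13780·0.86220·0.00423763) = √(0.000503475) = 0.02244.
z = (0.10278 − 0.15620)/0.02244 = -0.05342/0.02244 = -2.381.
p-value = P(Z > -2.381) ≈ 0.9914.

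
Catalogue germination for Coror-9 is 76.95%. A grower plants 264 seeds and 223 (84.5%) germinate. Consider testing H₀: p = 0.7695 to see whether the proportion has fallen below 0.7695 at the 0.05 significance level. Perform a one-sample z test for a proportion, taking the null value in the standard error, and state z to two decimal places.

z = 2.90

p̂ = 223/264 = 0.8447.
Under H₀, SE = √(0.7695·0.2305/264) = √(0.000671855) = 0.0259.
z = (0.8447 − 0.7695)/0.0259 = 0.0752/0.0259 = 2.90.
p-value = P(Z < 2.901) ≈ 0.9981, so at α = 0.05 we fail to reject H₀.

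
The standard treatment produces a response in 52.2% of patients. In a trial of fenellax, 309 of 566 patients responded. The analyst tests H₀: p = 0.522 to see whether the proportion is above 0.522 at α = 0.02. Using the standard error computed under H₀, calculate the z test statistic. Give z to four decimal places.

p̂ = 309/566 = 0.545936.
SE = √(p₀(1−p₀)/n) = √(0.24952/566) = 0.020996.
z = (0.545936 − 0.522)/0.020996 = 0.023936/0.020996 = 1.1400.
p-value = P(Z > 1.140) ≈ 0.1271; since p > α = 0.02, fail to reject H₀.

z = 1.1400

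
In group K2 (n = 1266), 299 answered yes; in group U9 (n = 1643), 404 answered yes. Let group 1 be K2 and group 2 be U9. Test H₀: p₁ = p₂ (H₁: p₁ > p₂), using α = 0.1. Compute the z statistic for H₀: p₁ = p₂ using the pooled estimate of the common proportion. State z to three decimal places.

z = -0.607

p̂₁ = 299/1266 ≈ 0.236177, p̂₂ = 404/1643 ≈ 0.245892.
Pooled p̂ = (299+404)/(1266+1643) = 703/2909 = 0.241664.
SE = √(0.183262 × 0.00139853) = 0.016009.
z = (0.236177 − 0.245892)/0.016009 = -0.009715/0.016009 = -0.607.
p-value = P(Z > -0.607) ≈ 0.7280. With α = 0.1, fail to reject H₀.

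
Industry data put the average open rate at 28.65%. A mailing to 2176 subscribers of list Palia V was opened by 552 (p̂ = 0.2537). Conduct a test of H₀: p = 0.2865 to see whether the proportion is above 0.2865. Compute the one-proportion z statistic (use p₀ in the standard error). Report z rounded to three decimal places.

z = -3.387

p̂ = 552/2176 = 0.25368.
Under H₀, SE = √(0.2865·0.7135/2176) = √(9.3942e-05) = 0.00969.
z = (0.25368 − 0.2865)/0.00969 = -0.03282/0.00969 = -3.387.
p-value = P(Z > -3.387) ≈ 0.9996.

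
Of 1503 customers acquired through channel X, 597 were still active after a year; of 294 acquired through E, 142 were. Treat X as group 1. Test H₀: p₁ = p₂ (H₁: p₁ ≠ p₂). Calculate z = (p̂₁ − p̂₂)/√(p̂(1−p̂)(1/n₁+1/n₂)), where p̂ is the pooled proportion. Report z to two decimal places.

z = -2.73

p̂₁ = 597/1503 ≈ 0.3972, p̂₂ = 142/294 ≈ 0.4830.
Pooled p̂ = (597+142)/(1503+294) = 739/1797 = 0.4112.
SE = √(0.242122 × 0.0040667) = 0.0314.
z = (0.3972 − 0.4830)/0.0314 = -0.0858/0.0314 = -2.73.
p-value = 2·P(Z > 2.734) ≈ 0.0063.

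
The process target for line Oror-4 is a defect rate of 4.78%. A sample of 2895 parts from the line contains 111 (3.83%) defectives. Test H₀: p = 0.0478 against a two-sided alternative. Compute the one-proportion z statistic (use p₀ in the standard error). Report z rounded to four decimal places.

z = -2.3853

p̂ = 111/2895 ≈ 0.0383420.
Standard error under H₀: √(0.0478×0.9522/2895) = 0.0039651.
z = (0.0383420 − 0.0478)/0.0039651 = -0.0094580/0.0039651 = -2.3853.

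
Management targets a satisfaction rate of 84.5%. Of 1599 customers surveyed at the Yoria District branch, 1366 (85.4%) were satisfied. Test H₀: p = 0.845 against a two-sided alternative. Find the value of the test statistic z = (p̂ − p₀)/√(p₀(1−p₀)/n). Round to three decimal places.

z = 1.026

p̂ = 1366/1599 = 0.854284.
Under H₀, SE = √(0.845·0.155/1599) = √(8.19106e-05) = 0.009050.
z = (0.854284 − 0.845)/0.009050 = 0.009284/0.009050 = 1.026.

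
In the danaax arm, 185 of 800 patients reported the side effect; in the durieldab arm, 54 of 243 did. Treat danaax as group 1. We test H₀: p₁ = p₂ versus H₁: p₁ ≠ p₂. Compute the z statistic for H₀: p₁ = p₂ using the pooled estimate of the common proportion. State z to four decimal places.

z = 0.2933

p̂₁ = 185/800 = 0.231250, p̂₂ = 54/243 = 0.222222.
Pooled p̂ = (185+54)/(800+243) = 239/1043 = 0.229147.
SE = √(0.176638 × 0.00536523) = 0.030785.
z = (0.231250 − 0.222222)/0.030785 = 0.009028/0.030785 = 0.2933.
Two-sided p-value ≈ 2·Φ(−0.293) = 0.7693.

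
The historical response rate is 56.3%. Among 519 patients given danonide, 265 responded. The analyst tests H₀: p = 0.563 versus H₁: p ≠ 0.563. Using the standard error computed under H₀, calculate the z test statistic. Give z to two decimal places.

p̂ = 265/519 = 0.51060.
Under H₀, SE = √(0.563·0.437/519) = √(0.000474048) = 0.02177.
z = (0.51060 − 0.563)/0.02177 = -0.05240/0.02177 = -2.41.

z = -2.41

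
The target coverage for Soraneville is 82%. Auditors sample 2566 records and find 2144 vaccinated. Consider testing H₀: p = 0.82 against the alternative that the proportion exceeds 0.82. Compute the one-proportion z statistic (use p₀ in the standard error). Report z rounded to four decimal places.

p̂ = 2144/2566 = 0.8355417.
Standard error under H₀: √(0.82×0.18/2566) = 0.0075843.
z = (0.8355417 − 0.82)/0.0075843 = 0.0155417/0.0075843 = 2.0492.

z = 2.0492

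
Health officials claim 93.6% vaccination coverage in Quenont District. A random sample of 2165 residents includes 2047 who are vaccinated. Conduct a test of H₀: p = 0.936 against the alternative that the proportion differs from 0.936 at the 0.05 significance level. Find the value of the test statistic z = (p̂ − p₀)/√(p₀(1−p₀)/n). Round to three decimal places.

p̂ = 2047/2165 ≈ 0.9454965.
Under H₀, SE = √(0.936·0.064/2165) = √(2.76693e-05) = 0.0052602.
z = (0.9454965 − 0.936)/0.0052602 = 0.0094965/0.0052602 = 1.805.
Two-sided p-value ≈ 2·Φ(−1.805) = 0.0710; since p > α = 0.05, fail to reject H₀.

z = 1.805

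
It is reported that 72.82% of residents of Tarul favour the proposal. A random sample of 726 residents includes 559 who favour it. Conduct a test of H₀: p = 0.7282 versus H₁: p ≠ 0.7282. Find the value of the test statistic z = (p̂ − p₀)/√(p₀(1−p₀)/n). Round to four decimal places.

z = 2.5299

p̂ = 559/726 = 0.769972.
SE = √(p₀(1−p₀)/n) = √(0.19792/726) = 0.016511.
z = (0.769972 − 0.7282)/0.016511 = 0.041772/0.016511 = 2.5299.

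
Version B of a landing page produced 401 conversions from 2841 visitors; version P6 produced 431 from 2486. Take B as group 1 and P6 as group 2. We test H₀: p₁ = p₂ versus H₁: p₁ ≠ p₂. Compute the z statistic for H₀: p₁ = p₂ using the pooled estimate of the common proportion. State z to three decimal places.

z = -3.232

p̂₁ = 401/2841 = 0.14115, p̂₂ = 431/2486 = 0.17337.
Pooled p̂ = (401+431)/(2841+2486) = 832/5327 = 0.15619.
SE = √(p̂(1−p̂)(1/n₁+1/n₂)) = √(0.15619·0.84381·0.000754241) = √(9.94027e-05) = 0.00997.
z = (0.14115 − 0.17337)/0.00997 = -0.03222/0.00997 = -3.232.
p-value = 2·P(Z > 3.232) ≈ 0.0012.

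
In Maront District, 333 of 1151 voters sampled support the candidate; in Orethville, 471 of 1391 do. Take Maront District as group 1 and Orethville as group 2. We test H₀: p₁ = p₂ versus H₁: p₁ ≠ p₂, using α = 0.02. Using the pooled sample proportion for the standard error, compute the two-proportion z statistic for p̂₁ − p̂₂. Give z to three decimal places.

z = -2.660

p̂₁ = 333/1151 ≈ 0.289314, p̂₂ = 471/1391 ≈ 0.338605.
Pooled p̂ = (333+471)/(1151+1391) = 804/2542 = 0.316286.
SE = √(0.216249 × 0.00158772) = 0.018530.
z = (0.289314 − 0.338605)/0.018530 = -0.049291/0.018530 = -2.660.
Two-sided p-value ≈ 2·Φ(−2.660) = 0.0078; since p < α = 0.02, reject H₀.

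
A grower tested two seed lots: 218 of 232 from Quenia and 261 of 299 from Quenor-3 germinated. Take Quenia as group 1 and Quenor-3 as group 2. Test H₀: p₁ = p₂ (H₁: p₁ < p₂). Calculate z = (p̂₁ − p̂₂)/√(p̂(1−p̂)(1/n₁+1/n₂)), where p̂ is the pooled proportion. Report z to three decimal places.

p̂₁ = 218/232 ≈ 0.93966, p̂₂ = 261/299 ≈ 0.87291.
Pooled p̂ = (218+261)/(232+299) = 479/531 = 0.90207.
SE = √(p̂(1−p̂)(1/n₁+1/n₂)) = √(0.90207·0.09793·0.00765483) = √(0.000676216) = 0.02600.
z = (0.93966 − 0.87291)/0.02600 = 0.06675/0.02600 = 2.567.
p-value = P(Z < 2.567) ≈ 0.9949.

z = 2.567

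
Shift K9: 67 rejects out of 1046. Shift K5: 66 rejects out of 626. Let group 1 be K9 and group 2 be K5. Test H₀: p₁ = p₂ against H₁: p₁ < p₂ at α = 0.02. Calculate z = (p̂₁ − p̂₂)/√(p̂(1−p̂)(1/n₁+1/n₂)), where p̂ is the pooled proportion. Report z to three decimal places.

p̂₁ = 67/1046 = 0.064054, p̂₂ = 66/626 = 0.105431.
Pooled p̂ = (67+66)/(1046+626) = 133/1672 = 0.079545.
SE = √(0.073218 × 0.00255347) = 0.013673.
z = (0.064054 − 0.105431)/0.013673 = -0.041377/0.013673 = -3.026.
p-value = P(Z < -3.026) ≈ 0.0012; since p < α = 0.02, reject H₀.

z = -3.026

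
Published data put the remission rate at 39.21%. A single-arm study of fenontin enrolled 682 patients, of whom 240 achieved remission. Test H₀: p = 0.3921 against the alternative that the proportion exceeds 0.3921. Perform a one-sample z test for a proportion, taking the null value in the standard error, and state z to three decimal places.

p̂ = 240/682 ≈ 0.35191.
SE = √(p₀(1−p₀)/n) = √(0.23836/682) = 0.01869.
z = (0.35191 − 0.3921)/0.01869 = -0.04019/0.01869 = -2.150.

z = -2.150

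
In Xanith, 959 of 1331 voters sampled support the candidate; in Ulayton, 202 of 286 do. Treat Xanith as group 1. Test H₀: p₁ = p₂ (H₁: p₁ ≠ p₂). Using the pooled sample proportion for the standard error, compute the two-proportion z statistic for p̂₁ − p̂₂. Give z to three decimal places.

p̂₁ = 959/1331 ≈ 0.72051, p̂₂ = 202/286 ≈ 0.70629.
Pooled p̂ = (959+202)/(1331+286) = 1161/1617 = 0.71800.
SE = √(0.202478 × 0.00424782) = 0.02933.
z = (0.72051 − 0.70629)/0.02933 = 0.01422/0.02933 = 0.485.
Two-sided p-value ≈ 2·Φ(−0.485) = 0.6278.

z = 0.485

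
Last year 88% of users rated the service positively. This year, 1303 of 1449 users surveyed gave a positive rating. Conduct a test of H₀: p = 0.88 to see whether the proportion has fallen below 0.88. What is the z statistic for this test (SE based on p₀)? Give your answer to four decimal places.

p̂ = 1303/1449 ≈ 0.8992409.
Standard error under H₀: √(0.88×0.12/1449) = 0.0085369.
z = (0.8992409 − 0.88)/0.0085369 = 0.0192409/0.0085369 = 2.2539.

z = 2.2539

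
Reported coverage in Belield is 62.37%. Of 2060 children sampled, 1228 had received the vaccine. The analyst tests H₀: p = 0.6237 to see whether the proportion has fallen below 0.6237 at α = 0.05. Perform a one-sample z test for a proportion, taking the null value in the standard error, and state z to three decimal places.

p̂ = 1228/2060 ≈ 0.596117.
Under H₀, SE = √(0.6237·0.3763/2060) = √(0.000113931) = 0.010674.
z = (0.596117 − 0.6237)/0.010674 = -0.027583/0.010674 = -2.584.
p-value = P(Z < -2.584) ≈ 0.0049. With α = 0.05, reject H₀.

z = -2.584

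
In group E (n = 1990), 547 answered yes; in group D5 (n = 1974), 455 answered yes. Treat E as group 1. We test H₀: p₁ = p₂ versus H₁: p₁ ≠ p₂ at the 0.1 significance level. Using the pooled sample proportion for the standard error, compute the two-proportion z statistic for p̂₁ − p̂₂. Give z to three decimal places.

p̂₁ = 547/1990 ≈ 0.274874, p̂₂ = 455/1974 ≈ 0.230496.
Pooled p̂ = (547+455)/(1990+1974) = 1002/3964 = 0.252775.
SE = √(p̂(1−p̂)(1/n₁+1/n₂)) = √(0.252775·0.747225·0.0010091) = √(0.000190598) = 0.013806.
z = (0.274874 − 0.230496)/0.013806 = 0.044378/0.013806 = 3.214.
Two-sided p-value ≈ 2·Φ(−3.214) = 0.0013; since p < α = 0.1, reject H₀.

z = 3.214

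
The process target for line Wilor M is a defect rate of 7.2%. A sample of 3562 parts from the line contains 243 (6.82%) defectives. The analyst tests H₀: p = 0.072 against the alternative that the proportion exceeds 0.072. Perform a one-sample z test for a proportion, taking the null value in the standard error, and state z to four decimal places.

z = -0.8727

p̂ = 243/3562 ≈ 0.0682201.
SE = √(p₀(1−p₀)/n) = √(0.066816/3562) = 0.0043311.
z = (0.0682201 − 0.072)/0.0043311 = -0.0037799/0.0043311 = -0.8727.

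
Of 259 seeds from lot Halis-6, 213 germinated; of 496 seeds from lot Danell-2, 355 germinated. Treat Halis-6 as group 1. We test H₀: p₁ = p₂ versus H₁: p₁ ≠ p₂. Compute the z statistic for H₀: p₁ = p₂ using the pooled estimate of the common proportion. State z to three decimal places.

p̂₁ = 213/259 ≈ 0.82239, p̂₂ = 355/496 ≈ 0.71573.
Pooled p̂ = (213+355)/(259+496) = 568/755 = 0.75232.
SE = √(p̂(1−p̂)(1/n₁+1/n₂)) = √(0.75232·0.24768·0.00587713) = √(0.00109512) = 0.03309.
z = (0.82239 − 0.71573)/0.03309 = 0.10666/0.03309 = 3.223.

z = 3.223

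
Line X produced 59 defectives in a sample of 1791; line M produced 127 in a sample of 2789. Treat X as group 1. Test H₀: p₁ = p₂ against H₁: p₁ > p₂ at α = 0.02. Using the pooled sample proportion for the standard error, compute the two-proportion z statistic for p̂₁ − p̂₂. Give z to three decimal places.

z = -2.107

p̂₁ = 59/1791 ≈ 0.03294, p̂₂ = 127/2789 ≈ 0.04554.
Pooled p̂ = (59+127)/(1791+2789) = 186/4580 = 0.04061.
SE = √(0.0389621 × 0.000916899) = 0.00598.
z = (0.03294 − 0.04554)/0.00598 = -0.01260/0.00598 = -2.107.
p-value = P(Z > -2.107) ≈ 0.9824, so at α = 0.02 we fail to reject H₀.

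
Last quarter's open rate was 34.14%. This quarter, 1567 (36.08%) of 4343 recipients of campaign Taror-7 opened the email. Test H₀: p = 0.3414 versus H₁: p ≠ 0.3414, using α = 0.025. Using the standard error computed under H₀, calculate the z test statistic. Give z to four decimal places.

p̂ = 1567/4343 ≈ 0.360810.
Under H₀, SE = √(0.3414·0.6586/4343) = √(5.17721e-05) = 0.007195.
z = (0.360810 − 0.3414)/0.007195 = 0.019410/0.007195 = 2.6977.
Two-sided p-value ≈ 2·Φ(−2.698) = 0.0070; since p < α = 0.025, reject H₀.

z = 2.6977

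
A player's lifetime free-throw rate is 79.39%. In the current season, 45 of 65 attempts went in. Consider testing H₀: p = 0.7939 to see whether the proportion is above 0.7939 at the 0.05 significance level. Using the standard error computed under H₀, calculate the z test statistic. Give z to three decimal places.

p̂ = 45/65 = 0.69231.
Standard error under H₀: √(0.7939×0.2061/65) = 0.05017.
z = (0.69231 − 0.7939)/0.05017 = -0.10159/0.05017 = -2.025.
p-value = P(Z > -2.025) ≈ 0.9786, so at α = 0.05 we fail to reject H₀.

z = -2.025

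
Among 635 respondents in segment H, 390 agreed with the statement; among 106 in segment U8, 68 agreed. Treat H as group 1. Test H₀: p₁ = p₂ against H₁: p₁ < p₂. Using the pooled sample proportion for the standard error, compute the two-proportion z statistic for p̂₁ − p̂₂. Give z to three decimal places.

p̂₁ = 390/635 = 0.61417, p̂₂ = 68/106 = 0.64151.
Pooled p̂ = (390+68)/(635+106) = 458/741 = 0.61808.
SE = √(0.236056 × 0.0110088) = 0.05098.
z = (0.61417 − 0.64151)/0.05098 = -0.02734/0.05098 = -0.536.
p-value = P(Z < -0.536) ≈ 0.2959.

z = -0.536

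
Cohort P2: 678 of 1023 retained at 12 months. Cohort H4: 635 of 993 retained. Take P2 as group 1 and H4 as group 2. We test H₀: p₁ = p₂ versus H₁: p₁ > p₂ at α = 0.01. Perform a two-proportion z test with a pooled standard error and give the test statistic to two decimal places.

z = 1.10

p̂₁ = 678/1023 ≈ 0.6628, p̂₂ = 635/993 ≈ 0.6395.
Pooled p̂ = (678+635)/(1023+993) = 1313/2016 = 0.6513.
SE = √(p̂(1−p̂)(1/n₁+1/n₂)) = √(0.6513·0.3487·0.00198457) = √(0.000450718) = 0.0212.
z = (0.6628 − 0.6395)/0.0212 = 0.0233/0.0212 = 1.10.
p-value = P(Z > 1.097) ≈ 0.1364; since p > α = 0.01, fail to reject H₀.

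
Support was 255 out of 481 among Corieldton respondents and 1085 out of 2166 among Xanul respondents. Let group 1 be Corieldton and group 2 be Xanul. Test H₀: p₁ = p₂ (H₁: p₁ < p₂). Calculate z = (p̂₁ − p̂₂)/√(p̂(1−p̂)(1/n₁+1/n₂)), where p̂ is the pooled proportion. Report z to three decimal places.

p̂₁ = 255/481 = 0.53015, p̂₂ = 1085/2166 = 0.50092.
Pooled p̂ = (255+1085)/(481+2166) = 1340/2647 = 0.50623.
SE = √(p̂(1−p̂)(1/n₁+1/n₂)) = √(0.50623·0.49377·0.00254068) = √(0.000635072) = 0.02520.
z = (0.53015 − 0.50092)/0.02520 = 0.02923/0.02520 = 1.160.
p-value = P(Z < 1.160) ≈ 0.8769.

z = 1.160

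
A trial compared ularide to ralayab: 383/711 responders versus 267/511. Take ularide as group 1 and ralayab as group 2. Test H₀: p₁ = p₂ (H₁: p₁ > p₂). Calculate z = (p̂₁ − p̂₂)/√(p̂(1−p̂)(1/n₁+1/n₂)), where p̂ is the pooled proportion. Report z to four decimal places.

z = 0.5589

p̂₁ = 383/711 = 0.538678, p̂₂ = 267/511 = 0.522505.
Pooled p̂ = (383+267)/(711+511) = 650/1222 = 0.531915.
SE = √(p̂(1−p̂)(1/n₁+1/n₂)) = √(0.531915·0.468085·0.00336342) = √(0.000837428) = 0.028938.
z = (0.538678 − 0.522505)/0.028938 = 0.016173/0.028938 = 0.5589.
p-value = P(Z > 0.559) ≈ 0.2881.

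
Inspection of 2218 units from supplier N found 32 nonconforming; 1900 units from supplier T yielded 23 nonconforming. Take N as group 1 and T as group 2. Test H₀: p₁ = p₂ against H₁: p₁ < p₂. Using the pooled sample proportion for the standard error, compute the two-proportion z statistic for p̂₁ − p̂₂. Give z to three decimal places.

p̂₁ = 32/2218 ≈ 0.014427, p̂₂ = 23/1900 ≈ 0.012105.
Pooled p̂ = (32+23)/(2218+1900) = 55/4118 = 0.013356.
SE = √(p̂(1−p̂)(1/n₁+1/n₂)) = √(0.013356·0.986644·0.000977172) = √(1.28768e-05) = 0.003588.
z = (0.014427 − 0.012105)/0.003588 = 0.002322/0.003588 = 0.647.
p-value = P(Z < 0.647) ≈ 0.7412.

z = 0.647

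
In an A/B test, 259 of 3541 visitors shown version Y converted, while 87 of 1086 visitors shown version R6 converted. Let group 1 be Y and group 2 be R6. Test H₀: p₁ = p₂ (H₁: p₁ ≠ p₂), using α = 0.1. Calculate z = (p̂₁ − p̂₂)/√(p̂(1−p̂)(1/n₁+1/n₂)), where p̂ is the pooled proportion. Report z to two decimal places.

p̂₁ = 259/3541 = 0.07314, p̂₂ = 87/1086 = 0.08011.
Pooled p̂ = (259+87)/(3541+1086) = 346/4627 = 0.07478.
SE = √(0.0691867 × 0.00120322) = 0.00912.
z = (0.07314 − 0.08011)/0.00912 = -0.00697/0.00912 = -0.76.
p-value = 2·P(Z > 0.764) ≈ 0.4451. With α = 0.1, fail to reject H₀.

z = -0.76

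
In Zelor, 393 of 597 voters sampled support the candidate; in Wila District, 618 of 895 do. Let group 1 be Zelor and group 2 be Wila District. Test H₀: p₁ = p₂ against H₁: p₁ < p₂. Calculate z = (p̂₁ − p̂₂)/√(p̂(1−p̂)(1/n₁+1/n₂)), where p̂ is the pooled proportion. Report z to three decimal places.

p̂₁ = 393/597 ≈ 0.65829, p̂₂ = 618/895 ≈ 0.69050.
Pooled p̂ = (393+618)/(597+895) = 1011/1492 = 0.67761.
SE = √(p̂(1−p̂)(1/n₁+1/n₂)) = √(0.67761·0.32239·0.00279236) = √(0.00061) = 0.02470.
z = (0.65829 − 0.69050)/0.02470 = -0.03221/0.02470 = -1.304.

z = -1.304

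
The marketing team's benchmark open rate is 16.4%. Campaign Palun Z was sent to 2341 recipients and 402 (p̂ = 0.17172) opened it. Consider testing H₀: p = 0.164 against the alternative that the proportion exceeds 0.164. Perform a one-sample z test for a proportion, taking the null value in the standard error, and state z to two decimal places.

p̂ = 402/2341 ≈ 0.17172.
SE = √(p₀(1−p₀)/n) = √(0.1371/2341) = 0.00765.
z = (0.17172 − 0.164)/0.00765 = 0.00772/0.00765 = 1.01.

z = 1.01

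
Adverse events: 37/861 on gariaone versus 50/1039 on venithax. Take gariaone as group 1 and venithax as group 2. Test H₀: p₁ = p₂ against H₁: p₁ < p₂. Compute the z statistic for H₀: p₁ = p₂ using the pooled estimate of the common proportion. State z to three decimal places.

z = -0.535

p̂₁ = 37/861 = 0.04297, p̂₂ = 50/1039 = 0.04812.
Pooled p̂ = (37+50)/(861+1039) = 87/1900 = 0.04579.
SE = √(0.0436928 × 0.0021239) = 0.00963.
z = (0.04297 − 0.04812)/0.00963 = -0.00515/0.00963 = -0.535.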